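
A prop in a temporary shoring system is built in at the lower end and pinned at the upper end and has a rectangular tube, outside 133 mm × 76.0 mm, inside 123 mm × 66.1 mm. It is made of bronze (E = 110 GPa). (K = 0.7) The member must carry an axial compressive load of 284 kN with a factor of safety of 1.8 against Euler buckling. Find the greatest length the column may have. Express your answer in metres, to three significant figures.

Weak-axis I_min = (h_o·b_o³ − h_i·b_i³)/12 with b_o = 76.0, b_i = 66.10 mm (shorter outer/inner sides).
I_min = (133×76.0³ − 123.0×66.10³)/12 = 1.905×10^6 mm⁴
I = 1.905×10^-6 m⁴
Required critical load P_cr = n·P = 1.8 × 284 = 511.2 kN = 5.112×10^5 N
From P_cr = π²EI/(K·L)²:  L = (1/K)·√(π²EI/P_cr) = (1/0.7)·√(π²×1.10×10^11×1.905×10^-6/5.112×10^5)
L = 2.87 m

L_max ≈ 2.87 m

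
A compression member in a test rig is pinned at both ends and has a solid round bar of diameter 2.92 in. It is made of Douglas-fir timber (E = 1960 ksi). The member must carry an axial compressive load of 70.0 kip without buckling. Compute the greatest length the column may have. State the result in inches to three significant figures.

L_max ≈ 31.4 in

I = πd⁴/64 = π×2.92⁴/64 = 3.569 in⁴
At the buckling limit P_cr = P = 7.000×10^4 lb
From P_cr = π²EI/(K·L)²:  L = (1/K)·√(π²EI/P_cr) = (1/1)·√(π²×1.96×10^6×3.569/7.000×10^4)
L = 31.4 in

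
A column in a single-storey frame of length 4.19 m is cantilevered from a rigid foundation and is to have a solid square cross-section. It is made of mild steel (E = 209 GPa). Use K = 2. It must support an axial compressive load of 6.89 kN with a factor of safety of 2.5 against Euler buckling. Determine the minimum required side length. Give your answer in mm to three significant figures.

Required P_cr = n·P = 2.5 × 6.89 = 17.22 kN
L_e = K·L = 2 × 4.19 = 8.380 m
Required I = P_cr·L_e²/(π²E) = 1.722×10^4 × 8.380² / (π² × 2.09×10^11) = 5.864×10^-7 m⁴
I_req = 5.864×10^5 mm⁴
Solid square: I = a⁴/12  ⇒  a = (12I)^(1/4) = (12×5.864×10^5)^(1/4) = 51.5 mm

a ≈ 51.5 mm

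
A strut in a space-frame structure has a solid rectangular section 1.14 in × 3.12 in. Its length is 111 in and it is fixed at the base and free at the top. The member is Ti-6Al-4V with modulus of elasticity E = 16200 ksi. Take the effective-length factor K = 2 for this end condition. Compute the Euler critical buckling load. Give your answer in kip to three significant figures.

P_cr ≈ 1.25 kip

Buckling occurs about the weak axis: I_min = h·b³/12 with b = 1.14 in (the shorter side).
I_min = 3.12×1.14³/12 = 0.3852 in⁴
Effective length L_e = K·L = 2 × 111 = 222.0 in
P_cr = π²EI / L_e² = π² × 16200×10³ × 0.3852 / 222.0² = 1.250×10^3 lb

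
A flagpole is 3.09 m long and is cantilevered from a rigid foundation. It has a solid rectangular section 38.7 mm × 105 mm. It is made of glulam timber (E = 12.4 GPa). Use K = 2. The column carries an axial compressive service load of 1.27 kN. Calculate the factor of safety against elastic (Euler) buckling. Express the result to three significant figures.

n ≈ 1.28

Buckling occurs about the weak axis: I_min = h·b³/12 with b = 38.7 mm (the shorter side).
I_min = 105×38.7³/12 = 5.072×10^5 mm⁴
I = 5.072×10^5 mm⁴ = 5.072×10^-7 m⁴
Effective length L_e = K·L = 2 × 3.09 = 6.180 m
P_cr = π²EI / L_e² = π² × 12.4×10⁹ × 5.072×10^-7 / 6.180² = 1.625×10^3 N
Factor of safety n = P_cr / P = 1.6251 / 1.27 = 1.28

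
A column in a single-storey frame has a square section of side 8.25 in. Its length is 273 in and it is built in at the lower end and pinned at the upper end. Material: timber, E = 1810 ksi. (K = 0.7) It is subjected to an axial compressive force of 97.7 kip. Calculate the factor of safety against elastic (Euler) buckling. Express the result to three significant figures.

I = a⁴/12 = 8.25⁴/12 = 386.0 in⁴
Effective length L_e = K·L = 0.7 × 273 = 191.1 in
P_cr = π²EI / L_e² = π² × 1810×10³ × 386.0 / 191.1² = 1.888×10^5 lb
Factor of safety n = P_cr / P = 188.84 / 97.7 = 1.93

n ≈ 1.93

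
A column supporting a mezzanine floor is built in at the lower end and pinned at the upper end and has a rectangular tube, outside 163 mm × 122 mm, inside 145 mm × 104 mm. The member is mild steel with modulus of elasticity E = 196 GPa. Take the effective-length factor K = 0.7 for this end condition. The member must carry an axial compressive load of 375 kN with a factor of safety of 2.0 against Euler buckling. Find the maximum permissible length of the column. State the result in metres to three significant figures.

L_max ≈ 7.63 m

Weak-axis I_min = (h_o·b_o³ − h_i·b_i³)/12 with b_o = 122, b_i = 104.0 mm (shorter outer/inner sides).
I_min = (163×122³ − 145.0×104.0³)/12 = 1.107×10^7 mm⁴
I = 1.107×10^-5 m⁴
Required critical load P_cr = n·P = 2.0 × 375 = 750.0 kN = 7.500×10^5 N
From P_cr = π²EI/(K·L)²:  L = (1/K)·√(π²EI/P_cr) = (1/0.7)·√(π²×1.96×10^11×1.107×10^-5/7.500×10^5)
L = 7.63 m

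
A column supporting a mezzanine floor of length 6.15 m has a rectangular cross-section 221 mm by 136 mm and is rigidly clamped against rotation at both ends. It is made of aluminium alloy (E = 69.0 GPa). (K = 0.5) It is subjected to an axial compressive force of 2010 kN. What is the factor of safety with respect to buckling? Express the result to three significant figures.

n ≈ 1.66

Buckling occurs about the weak axis: I_min = h·b³/12 with b = 136 mm (the shorter side).
I_min = 221×136³/12 = 4.633×10^7 mm⁴
I = 4.633×10^7 mm⁴ = 4.633×10^-5 m⁴
Effective length L_e = K·L = 0.5 × 6.15 = 3.075 m
P_cr = π²EI / L_e² = π² × 69.0×10⁹ × 4.633×10^-5 / 3.075² = 3.336×10^6 N
Factor of safety n = P_cr / P = 3336.5 / 2010 = 1.66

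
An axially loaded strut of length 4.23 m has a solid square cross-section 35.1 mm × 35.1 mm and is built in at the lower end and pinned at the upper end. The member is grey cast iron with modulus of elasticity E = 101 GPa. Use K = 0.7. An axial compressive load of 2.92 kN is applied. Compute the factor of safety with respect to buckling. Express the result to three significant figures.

I = a⁴/12 = 35.1⁴/12 = 1.265×10^5 mm⁴
I = 1.265×10^5 mm⁴ = 1.265×10^-7 m⁴
Effective length L_e = K·L = 0.7 × 4.23 = 2.961 m
P_cr = π²EI / L_e² = π² × 101×10⁹ × 1.265×10^-7 / 2.961² = 1.438×10^4 N
Factor of safety n = P_cr / P = 14.381 / 2.92 = 4.93

n ≈ 4.93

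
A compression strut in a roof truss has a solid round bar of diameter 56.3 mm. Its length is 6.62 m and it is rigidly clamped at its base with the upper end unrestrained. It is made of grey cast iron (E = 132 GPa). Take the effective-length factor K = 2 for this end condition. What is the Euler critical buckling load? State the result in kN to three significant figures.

P_cr ≈ 3.67 kN

I = πd⁴/64 = π×56.3⁴/64 = 4.932×10^5 mm⁴
I = 4.932×10^5 mm⁴ = 4.932×10^-7 m⁴
Effective length L_e = K·L = 2 × 6.62 = 13.24 m
P_cr = π²EI / L_e² = π² × 132×10⁹ × 4.932×10^-7 / 13.24² = 3.665×10^3 N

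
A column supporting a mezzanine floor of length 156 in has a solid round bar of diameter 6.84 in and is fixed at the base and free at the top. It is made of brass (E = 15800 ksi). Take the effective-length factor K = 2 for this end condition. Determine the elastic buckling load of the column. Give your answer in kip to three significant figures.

P_cr ≈ 172 kip

I = πd⁴/64 = π×6.84⁴/64 = 107.4 in⁴
Effective length L_e = K·L = 2 × 156 = 312.0 in
P_cr = π²EI / L_e² = π² × 15800×10³ × 107.4 / 312.0² = 1.721×10^5 lb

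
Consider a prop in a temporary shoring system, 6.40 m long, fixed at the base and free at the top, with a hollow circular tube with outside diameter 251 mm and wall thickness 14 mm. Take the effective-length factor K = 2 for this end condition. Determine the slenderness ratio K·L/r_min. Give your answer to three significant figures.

Inner diameter d_i = 251 − 2×14 = 223.0 mm
I = π(d_o⁴ − d_i⁴)/64 = π(251⁴ − 223.0⁴)/64 = 7.344×10^7 mm⁴
A = 1.042×10^4 mm²;  r_min = √(I/A) = √(7.344×10^7/1.042×10^4) = 83.94 mm
L_e = K·L = 2 × 6.40 m = 12.80 m = 12800 mm
λ = L_e / r_min = 12800 / 83.94 = 152

λ ≈ 152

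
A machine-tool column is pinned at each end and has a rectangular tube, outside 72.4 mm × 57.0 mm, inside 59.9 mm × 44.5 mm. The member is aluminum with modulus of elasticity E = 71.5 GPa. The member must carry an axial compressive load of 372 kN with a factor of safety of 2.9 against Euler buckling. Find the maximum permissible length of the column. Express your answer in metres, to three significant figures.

L_max ≈ 0.666 m

Weak-axis I_min = (h_o·b_o³ − h_i·b_i³)/12 with b_o = 57.0, b_i = 44.50 mm (shorter outer/inner sides).
I_min = (72.4×57.0³ − 59.90×44.50³)/12 = 6.775×10^5 mm⁴
I = 6.775×10^-7 m⁴
Required critical load P_cr = n·P = 2.9 × 372 = 1079 kN = 1.079×10^6 N
From P_cr = π²EI/(K·L)²:  L = (1/K)·√(π²EI/P_cr) = (1/1)·√(π²×7.15×10^10×6.775×10^-7/1.079×10^6)
L = 0.666 m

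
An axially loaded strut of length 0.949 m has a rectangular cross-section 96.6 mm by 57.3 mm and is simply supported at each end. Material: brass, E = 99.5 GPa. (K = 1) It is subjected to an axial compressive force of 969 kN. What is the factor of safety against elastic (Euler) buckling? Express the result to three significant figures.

Buckling occurs about the weak axis: I_min = h·b³/12 with b = 57.3 mm (the shorter side).
I_min = 96.6×57.3³/12 = 1.514×10^6 mm⁴
I = 1.514×10^6 mm⁴ = 1.514×10^-6 m⁴
Effective length L_e = K·L = 1 × 0.949 = 0.9490 m
P_cr = π²EI / L_e² = π² × 99.5×10⁹ × 1.514×10^-6 / 0.9490² = 1.651×10^6 N
Factor of safety n = P_cr / P = 1651.4 / 969 = 1.70

n ≈ 1.70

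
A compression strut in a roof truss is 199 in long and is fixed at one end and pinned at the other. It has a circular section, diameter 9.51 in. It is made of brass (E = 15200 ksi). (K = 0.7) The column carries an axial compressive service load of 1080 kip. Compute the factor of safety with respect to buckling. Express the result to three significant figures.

I = πd⁴/64 = π×9.51⁴/64 = 401.5 in⁴
Effective length L_e = K·L = 0.7 × 199 = 139.3 in
P_cr = π²EI / L_e² = π² × 15200×10³ × 401.5 / 139.3² = 3.104×10^6 lb
Factor of safety n = P_cr / P = 3104.1 / 1080 = 2.87

n ≈ 2.87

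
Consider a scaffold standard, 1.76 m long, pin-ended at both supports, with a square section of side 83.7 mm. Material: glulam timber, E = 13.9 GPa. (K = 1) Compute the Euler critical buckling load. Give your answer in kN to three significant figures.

I = a⁴/12 = 83.7⁴/12 = 4.090×10^6 mm⁴
I = 4.090×10^6 mm⁴ = 4.090×10^-6 m⁴
Effective length L_e = K·L = 1 × 1.76 = 1.760 m
P_cr = π²EI / L_e² = π² × 13.9×10⁹ × 4.090×10^-6 / 1.760² = 1.811×10^5 N

P_cr ≈ 181 kN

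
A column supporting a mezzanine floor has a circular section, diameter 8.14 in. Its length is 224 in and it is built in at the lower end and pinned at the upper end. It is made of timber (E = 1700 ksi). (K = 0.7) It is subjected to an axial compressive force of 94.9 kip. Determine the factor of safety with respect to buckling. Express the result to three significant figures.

I = πd⁴/64 = π×8.14⁴/64 = 215.5 in⁴
Effective length L_e = K·L = 0.7 × 224 = 156.8 in
P_cr = π²EI / L_e² = π² × 1700×10³ × 215.5 / 156.8² = 1.471×10^5 lb
Factor of safety n = P_cr / P = 147.07 / 94.9 = 1.55

n ≈ 1.55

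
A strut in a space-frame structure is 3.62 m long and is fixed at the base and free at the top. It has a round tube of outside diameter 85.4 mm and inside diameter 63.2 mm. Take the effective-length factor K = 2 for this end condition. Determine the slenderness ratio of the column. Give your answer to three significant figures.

d_o = 85.4 mm, d_i = 63.2 mm
I = π(d_o⁴ − d_i⁴)/64 = π(85.4⁴ − 63.20⁴)/64 = 1.828×10^6 mm⁴
A = 2.591×10^3 mm²;  r_min = √(I/A) = √(1.828×10^6/2.591×10^3) = 26.56 mm
L_e = K·L = 2 × 3.62 m = 7.240 m = 7240.0 mm
λ = L_e / r_min = 7240.0 / 26.56 = 273

λ ≈ 273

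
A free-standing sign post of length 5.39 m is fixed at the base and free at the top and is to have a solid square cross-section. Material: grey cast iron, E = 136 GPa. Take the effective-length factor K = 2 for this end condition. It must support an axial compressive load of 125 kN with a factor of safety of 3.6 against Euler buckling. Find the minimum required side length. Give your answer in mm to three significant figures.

Required P_cr = n·P = 3.6 × 125 = 450.0 kN
L_e = K·L = 2 × 5.39 = 10.78 m
Required I = P_cr·L_e²/(π²E) = 4.500×10^5 × 10.78² / (π² × 1.36×10^11) = 3.896×10^-5 m⁴
I_req = 3.896×10^7 mm⁴
Solid square: I = a⁴/12  ⇒  a = (12I)^(1/4) = (12×3.896×10^7)^(1/4) = 147 mm

a ≈ 147 mm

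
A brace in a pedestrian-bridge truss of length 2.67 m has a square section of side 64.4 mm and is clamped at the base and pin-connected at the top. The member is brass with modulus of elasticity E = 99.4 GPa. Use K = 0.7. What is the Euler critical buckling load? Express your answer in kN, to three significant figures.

P_cr ≈ 403 kN

I = a⁴/12 = 64.4⁴/12 = 1.433×10^6 mm⁴
I = 1.433×10^6 mm⁴ = 1.433×10^-6 m⁴
Effective length L_e = K·L = 0.7 × 2.67 = 1.869 m
P_cr = π²EI / L_e² = π² × 99.4×10⁹ × 1.433×10^-6 / 1.869² = 4.026×10^5 N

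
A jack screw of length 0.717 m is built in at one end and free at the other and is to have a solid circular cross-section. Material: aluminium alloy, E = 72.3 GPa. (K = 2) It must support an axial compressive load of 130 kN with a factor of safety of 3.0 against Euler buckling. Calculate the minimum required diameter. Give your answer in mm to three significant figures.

Required P_cr = n·P = 3.0 × 130 = 390.0 kN
L_e = K·L = 2 × 0.717 = 1.434 m
Required I = P_cr·L_e²/(π²E) = 3.900×10^5 × 1.434² / (π² × 7.23×10^10) = 1.124×10^-6 m⁴
I_req = 1.124×10^6 mm⁴
Solid circle: I = πd⁴/64  ⇒  d = (64I/π)^(1/4) = (64×1.124×10^6/π)^(1/4) = 69.2 mm

d ≈ 69.2 mm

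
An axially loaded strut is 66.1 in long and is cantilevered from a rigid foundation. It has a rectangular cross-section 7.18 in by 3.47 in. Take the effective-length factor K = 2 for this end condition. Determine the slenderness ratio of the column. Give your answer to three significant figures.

Buckling occurs about the weak axis: I_min = h·b³/12 with b = 3.47 in (the shorter side).
I_min = 7.18×3.47³/12 = 25.00 in⁴
A = 24.91 in²;  r_min = √(I/A) = √(25.00/24.91) = 1.002 in
L_e = K·L = 2 × 66.1 = 132.2 in
λ = L_e / r_min = 132.20 / 1.002 = 132

λ ≈ 132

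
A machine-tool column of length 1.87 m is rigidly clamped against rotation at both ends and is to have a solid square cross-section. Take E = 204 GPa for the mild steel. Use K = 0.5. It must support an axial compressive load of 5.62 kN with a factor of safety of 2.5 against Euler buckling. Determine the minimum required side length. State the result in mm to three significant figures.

a ≈ 16.4 mm

Required P_cr = n·P = 2.5 × 5.62 = 14.05 kN
L_e = K·L = 0.5 × 1.87 = 0.9350 m
Required I = P_cr·L_e²/(π²E) = 1.405×10^4 × 0.9350² / (π² × 2.04×10^11) = 6.101×10^-9 m⁴
I_req = 6.101×10^3 mm⁴
Solid square: I = a⁴/12  ⇒  a = (12I)^(1/4) = (12×6.101×10^3)^(1/4) = 16.4 mm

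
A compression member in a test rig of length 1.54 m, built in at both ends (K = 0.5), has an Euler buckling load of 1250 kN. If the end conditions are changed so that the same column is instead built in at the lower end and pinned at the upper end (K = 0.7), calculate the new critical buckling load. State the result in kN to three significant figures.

P_cr ≈ 638 kN

P_cr ∝ 1/K², so P_cr,new = P_cr,old × (K_old/K_new)² = 1250 × (0.5/0.7)²
= 1250 × 0.5102 = 638 kN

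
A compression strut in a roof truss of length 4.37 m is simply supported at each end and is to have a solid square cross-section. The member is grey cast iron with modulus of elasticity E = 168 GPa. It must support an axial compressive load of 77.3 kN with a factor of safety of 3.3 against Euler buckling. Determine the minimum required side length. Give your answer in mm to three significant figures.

Required P_cr = n·P = 3.3 × 77.3 = 255.1 kN
L_e = K·L = 1 × 4.37 = 4.370 m
Required I = P_cr·L_e²/(π²E) = 2.551×10^5 × 4.370² / (π² × 1.68×10^11) = 2.938×10^-6 m⁴
I_req = 2.938×10^6 mm⁴
Solid square: I = a⁴/12  ⇒  a = (12I)^(1/4) = (12×2.938×10^6)^(1/4) = 77.1 mm

a ≈ 77.1 mm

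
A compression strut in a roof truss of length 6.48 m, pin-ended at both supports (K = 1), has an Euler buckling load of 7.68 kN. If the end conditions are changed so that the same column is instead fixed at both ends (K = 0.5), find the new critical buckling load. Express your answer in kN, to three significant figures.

P_cr ∝ 1/K², so P_cr,new = P_cr,old × (K_old/K_new)² = 7.68 × (1/0.5)²
= 7.68 × 4.000 = 30.7 kN

P_cr ≈ 30.7 kN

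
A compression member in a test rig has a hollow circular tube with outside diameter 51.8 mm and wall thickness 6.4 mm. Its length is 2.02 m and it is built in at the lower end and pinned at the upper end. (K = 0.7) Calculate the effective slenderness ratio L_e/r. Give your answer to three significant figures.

Inner diameter d_i = 51.8 − 2×6.4 = 39.00 mm
I = π(d_o⁴ − d_i⁴)/64 = π(51.8⁴ − 39.00⁴)/64 = 2.399×10^5 mm⁴
A = 912.8 mm²;  r_min = √(I/A) = √(2.399×10^5/912.8) = 16.21 mm
L_e = K·L = 0.7 × 2.02 m = 1.414 m = 1414.0 mm
λ = L_e / r_min = 1414.0 / 16.21 = 87.2

λ ≈ 87.2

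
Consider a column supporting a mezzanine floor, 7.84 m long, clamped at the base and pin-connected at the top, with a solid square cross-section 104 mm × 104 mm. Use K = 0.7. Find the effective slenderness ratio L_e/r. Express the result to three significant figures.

For a square r = a/√12 = 104/√12 = 30.02 mm
L_e = K·L = 0.7 × 7.84 m = 5.488 m = 5488.0 mm
λ = L_e / r_min = 5488.0 / 30.02 = 183

λ ≈ 183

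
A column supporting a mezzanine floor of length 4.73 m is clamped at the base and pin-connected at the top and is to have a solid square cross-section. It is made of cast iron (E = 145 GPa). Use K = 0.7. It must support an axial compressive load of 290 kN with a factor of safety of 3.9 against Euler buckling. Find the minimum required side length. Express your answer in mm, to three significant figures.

Required P_cr = n·P = 3.9 × 290 = 1131 kN
L_e = K·L = 0.7 × 4.73 = 3.311 m
Required I = P_cr·L_e²/(π²E) = 1.131×10^6 × 3.311² / (π² × 1.45×10^11) = 8.664×10^-6 m⁴
I_req = 8.664×10^6 mm⁴
Solid square: I = a⁴/12  ⇒  a = (12I)^(1/4) = (12×8.664×10^6)^(1/4) = 101 mm

a ≈ 101 mm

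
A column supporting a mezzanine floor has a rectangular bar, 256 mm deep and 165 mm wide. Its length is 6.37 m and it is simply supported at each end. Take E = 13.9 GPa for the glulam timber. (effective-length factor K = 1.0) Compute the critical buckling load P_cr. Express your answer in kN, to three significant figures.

P_cr ≈ 324 kN

Buckling occurs about the weak axis: I_min = h·b³/12 with b = 165 mm (the shorter side).
I_min = 256×165³/12 = 9.583×10^7 mm⁴
I = 9.583×10^7 mm⁴ = 9.583×10^-5 m⁴
Effective length L_e = K·L = 1 × 6.37 = 6.370 m
P_cr = π²EI / L_e² = π² × 13.9×10⁹ × 9.583×10^-5 / 6.370² = 3.240×10^5 N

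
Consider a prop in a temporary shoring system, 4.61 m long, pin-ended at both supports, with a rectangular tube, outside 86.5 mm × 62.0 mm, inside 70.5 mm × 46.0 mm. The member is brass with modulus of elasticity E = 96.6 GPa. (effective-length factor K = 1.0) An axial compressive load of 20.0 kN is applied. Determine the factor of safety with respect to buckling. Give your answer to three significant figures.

Weak-axis I_min = (h_o·b_o³ − h_i·b_i³)/12 with b_o = 62.0, b_i = 46.00 mm (shorter outer/inner sides).
I_min = (86.5×62.0³ − 70.50×46.00³)/12 = 1.146×10^6 mm⁴
I = 1.146×10^6 mm⁴ = 1.146×10^-6 m⁴
Effective length L_e = K·L = 1 × 4.61 = 4.610 m
P_cr = π²EI / L_e² = π² × 96.6×10⁹ × 1.146×10^-6 / 4.610² = 5.142×10^4 N
Factor of safety n = P_cr / P = 51.416 / 20.0 = 2.57

n ≈ 2.57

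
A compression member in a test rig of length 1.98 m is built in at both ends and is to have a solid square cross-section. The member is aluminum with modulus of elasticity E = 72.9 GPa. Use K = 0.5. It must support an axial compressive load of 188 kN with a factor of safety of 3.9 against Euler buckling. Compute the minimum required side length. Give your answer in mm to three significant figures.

Required P_cr = n·P = 3.9 × 188 = 733.2 kN
L_e = K·L = 0.5 × 1.98 = 0.9900 m
Required I = P_cr·L_e²/(π²E) = 7.332×10^5 × 0.9900² / (π² × 7.29×10^10) = 9.988×10^-7 m⁴
I_req = 9.988×10^5 mm⁴
Solid square: I = a⁴/12  ⇒  a = (12I)^(1/4) = (12×9.988×10^5)^(1/4) = 58.8 mm

a ≈ 58.8 mm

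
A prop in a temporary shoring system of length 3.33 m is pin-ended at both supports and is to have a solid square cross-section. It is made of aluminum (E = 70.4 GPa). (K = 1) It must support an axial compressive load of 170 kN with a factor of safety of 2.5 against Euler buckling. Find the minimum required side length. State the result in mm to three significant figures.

a ≈ 95.0 mm

Required P_cr = n·P = 2.5 × 170 = 425.0 kN
L_e = K·L = 1 × 3.33 = 3.330 m
Required I = P_cr·L_e²/(π²E) = 4.250×10^5 × 3.330² / (π² × 7.04×10^10) = 6.783×10^-6 m⁴
I_req = 6.783×10^6 mm⁴
Solid square: I = a⁴/12  ⇒  a = (12I)^(1/4) = (12×6.783×10^6)^(1/4) = 95.0 mm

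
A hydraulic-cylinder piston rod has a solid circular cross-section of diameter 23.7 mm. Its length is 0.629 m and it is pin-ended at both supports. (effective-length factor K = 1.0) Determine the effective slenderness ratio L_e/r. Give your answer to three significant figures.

λ ≈ 106

I = πd⁴/64 = π×23.7⁴/64 = 1.549×10^4 mm⁴
A = 441.2 mm²;  r_min = √(I/A) = √(1.549×10^4/441.2) = 5.925 mm
L_e = K·L = 1 × 0.629 m = 0.6290 m = 629.00 mm
λ = L_e / r_min = 629.00 / 5.925 = 106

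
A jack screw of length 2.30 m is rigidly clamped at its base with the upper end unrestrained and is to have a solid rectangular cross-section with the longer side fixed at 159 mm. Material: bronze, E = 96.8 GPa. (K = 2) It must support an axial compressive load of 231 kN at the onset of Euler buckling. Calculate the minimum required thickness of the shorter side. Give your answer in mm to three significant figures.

L_e = K·L = 2 × 2.30 = 4.600 m
Required I = P_cr·L_e²/(π²E) = 2.310×10^5 × 4.600² / (π² × 9.68×10^10) = 5.116×10^-6 m⁴
I_req = 5.116×10^6 mm⁴
Rectangle, weak axis: I_min = h·b³/12 with h = 159 mm fixed  ⇒  b = (12I/h)^(1/3) = 72.8 mm

b ≈ 72.8 mm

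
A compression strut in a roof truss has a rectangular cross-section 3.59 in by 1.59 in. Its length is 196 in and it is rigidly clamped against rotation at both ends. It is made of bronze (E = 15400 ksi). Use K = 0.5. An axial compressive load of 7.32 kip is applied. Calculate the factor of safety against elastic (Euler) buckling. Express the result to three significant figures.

n ≈ 2.60

Buckling occurs about the weak axis: I_min = h·b³/12 with b = 1.59 in (the shorter side).
I_min = 3.59×1.59³/12 = 1.203 in⁴
Effective length L_e = K·L = 0.5 × 196 = 98.00 in
P_cr = π²EI / L_e² = π² × 15400×10³ × 1.203 / 98.00² = 1.903×10^4 lb
Factor of safety n = P_cr / P = 19.031 / 7.32 = 2.60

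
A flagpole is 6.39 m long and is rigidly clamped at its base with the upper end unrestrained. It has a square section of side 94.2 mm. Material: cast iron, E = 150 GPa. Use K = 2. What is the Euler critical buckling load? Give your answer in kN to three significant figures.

I = a⁴/12 = 94.2⁴/12 = 6.562×10^6 mm⁴
I = 6.562×10^6 mm⁴ = 6.562×10^-6 m⁴
Effective length L_e = K·L = 2 × 6.39 = 12.78 m
P_cr = π²EI / L_e² = π² × 150×10⁹ × 6.562×10^-6 / 12.78² = 5.948×10^4 N

P_cr ≈ 59.5 kN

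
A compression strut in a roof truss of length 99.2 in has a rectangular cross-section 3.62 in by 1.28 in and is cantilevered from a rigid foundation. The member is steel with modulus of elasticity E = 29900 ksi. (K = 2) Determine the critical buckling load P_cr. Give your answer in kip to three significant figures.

Buckling occurs about the weak axis: I_min = h·b³/12 with b = 1.28 in (the shorter side).
I_min = 3.62×1.28³/12 = 0.6326 in⁴
Effective length L_e = K·L = 2 × 99.2 = 198.4 in
P_cr = π²EI / L_e² = π² × 29900×10³ × 0.6326 / 198.4² = 4.743×10^3 lb

P_cr ≈ 4.74 kip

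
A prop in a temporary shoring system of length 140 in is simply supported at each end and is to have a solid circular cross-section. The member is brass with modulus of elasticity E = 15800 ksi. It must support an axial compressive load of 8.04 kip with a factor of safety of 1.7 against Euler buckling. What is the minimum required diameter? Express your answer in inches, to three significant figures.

d ≈ 2.43 in

Required P_cr = n·P = 1.7 × 8.04 = 13.67 kip
L_e = K·L = 1 × 140 = 140.0 in
Required I = P_cr·L_e²/(π²E) = 1.367×10^4 × 140.0² / (π² × 1.58×10^7) = 1.718 in⁴
Solid circle: I = πd⁴/64  ⇒  d = (64I/π)^(1/4) = (64×1.718/π)^(1/4) = 2.43 in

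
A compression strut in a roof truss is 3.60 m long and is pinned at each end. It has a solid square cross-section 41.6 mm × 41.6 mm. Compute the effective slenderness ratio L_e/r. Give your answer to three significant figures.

For a square r = a/√12 = 41.6/√12 = 12.01 mm
L_e = K·L = 1 × 3.60 m = 3.600 m = 3600.0 mm
λ = L_e / r_min = 3600.0 / 12.01 = 300

λ ≈ 300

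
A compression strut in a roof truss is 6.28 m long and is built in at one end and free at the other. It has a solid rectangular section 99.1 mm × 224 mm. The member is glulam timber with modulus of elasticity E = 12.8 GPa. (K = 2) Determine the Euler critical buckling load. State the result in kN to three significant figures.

Buckling occurs about the weak axis: I_min = h·b³/12 with b = 99.1 mm (the shorter side).
I_min = 224×99.1³/12 = 1.817×10^7 mm⁴
I = 1.817×10^7 mm⁴ = 1.817×10^-5 m⁴
Effective length L_e = K·L = 2 × 6.28 = 12.56 m
P_cr = π²EI / L_e² = π² × 12.8×10⁹ × 1.817×10^-5 / 12.56² = 1.455×10^4 N

P_cr ≈ 14.5 kN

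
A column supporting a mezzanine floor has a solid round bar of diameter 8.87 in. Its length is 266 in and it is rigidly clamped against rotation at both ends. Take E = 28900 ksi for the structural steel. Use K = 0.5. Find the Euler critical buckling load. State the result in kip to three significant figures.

I = πd⁴/64 = π×8.87⁴/64 = 303.9 in⁴
Effective length L_e = K·L = 0.5 × 266 = 133.0 in
P_cr = π²EI / L_e² = π² × 28900×10³ × 303.9 / 133.0² = 4.900×10^6 lb

P_cr ≈ 4900 kip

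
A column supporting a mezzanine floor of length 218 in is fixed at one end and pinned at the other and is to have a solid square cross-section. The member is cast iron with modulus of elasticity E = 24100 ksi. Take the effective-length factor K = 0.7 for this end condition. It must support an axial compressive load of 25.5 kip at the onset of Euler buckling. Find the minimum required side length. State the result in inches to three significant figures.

a ≈ 2.34 in

L_e = K·L = 0.7 × 218 = 152.6 in
Required I = P_cr·L_e²/(π²E) = 2.550×10^4 × 152.6² / (π² × 2.41×10^7) = 2.497 in⁴
Solid square: I = a⁴/12  ⇒  a = (12I)^(1/4) = (12×2.497)^(1/4) = 2.34 in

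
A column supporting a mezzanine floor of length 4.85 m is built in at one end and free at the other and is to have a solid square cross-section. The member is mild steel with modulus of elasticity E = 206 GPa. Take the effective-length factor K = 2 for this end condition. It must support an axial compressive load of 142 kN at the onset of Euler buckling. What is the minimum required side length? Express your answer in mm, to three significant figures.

a ≈ 94.2 mm

L_e = K·L = 2 × 4.85 = 9.700 m
Required I = P_cr·L_e²/(π²E) = 1.420×10^5 × 9.700² / (π² × 2.06×10^11) = 6.572×10^-6 m⁴
I_req = 6.572×10^6 mm⁴
Solid square: I = a⁴/12  ⇒  a = (12I)^(1/4) = (12×6.572×10^6)^(1/4) = 94.2 mm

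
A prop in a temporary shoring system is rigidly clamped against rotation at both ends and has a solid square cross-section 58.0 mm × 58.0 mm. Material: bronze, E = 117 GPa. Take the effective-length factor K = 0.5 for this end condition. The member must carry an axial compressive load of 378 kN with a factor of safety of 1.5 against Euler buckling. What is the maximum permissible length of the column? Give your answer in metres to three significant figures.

I = a⁴/12 = 58.0⁴/12 = 9.430×10^5 mm⁴
I = 9.430×10^-7 m⁴
Required critical load P_cr = n·P = 1.5 × 378 = 567.0 kN = 5.670×10^5 N
From P_cr = π²EI/(K·L)²:  L = (1/K)·√(π²EI/P_cr) = (1/0.5)·√(π²×1.17×10^11×9.430×10^-7/5.670×10^5)
L = 2.77 m

L_max ≈ 2.77 m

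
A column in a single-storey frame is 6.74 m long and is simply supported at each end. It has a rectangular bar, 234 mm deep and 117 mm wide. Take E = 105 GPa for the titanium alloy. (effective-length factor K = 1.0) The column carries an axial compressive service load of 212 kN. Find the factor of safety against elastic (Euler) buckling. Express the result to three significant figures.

Buckling occurs about the weak axis: I_min = h·b³/12 with b = 117 mm (the shorter side).
I_min = 234×117³/12 = 3.123×10^7 mm⁴
I = 3.123×10^7 mm⁴ = 3.123×10^-5 m⁴
Effective length L_e = K·L = 1 × 6.74 = 6.740 m
P_cr = π²EI / L_e² = π² × 105×10⁹ × 3.123×10^-5 / 6.740² = 7.125×10^5 N
Factor of safety n = P_cr / P = 712.46 / 212 = 3.36

n ≈ 3.36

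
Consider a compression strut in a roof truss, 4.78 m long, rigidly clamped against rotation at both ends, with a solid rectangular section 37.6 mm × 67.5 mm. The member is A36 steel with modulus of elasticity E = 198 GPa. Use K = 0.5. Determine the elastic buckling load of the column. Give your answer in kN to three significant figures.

P_cr ≈ 102 kN

Buckling occurs about the weak axis: I_min = h·b³/12 with b = 37.6 mm (the shorter side).
I_min = 67.5×37.6³/12 = 2.990×10^5 mm⁴
I = 2.990×10^5 mm⁴ = 2.990×10^-7 m⁴
Effective length L_e = K·L = 0.5 × 4.78 = 2.390 m
P_cr = π²EI / L_e² = π² × 198×10⁹ × 2.990×10^-7 / 2.390² = 1.023×10^5 N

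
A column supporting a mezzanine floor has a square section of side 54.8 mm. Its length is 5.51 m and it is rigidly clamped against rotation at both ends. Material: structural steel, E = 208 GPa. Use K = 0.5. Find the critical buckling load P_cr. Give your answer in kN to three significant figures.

P_cr ≈ 203 kN

I = a⁴/12 = 54.8⁴/12 = 7.515×10^5 mm⁴
I = 7.515×10^5 mm⁴ = 7.515×10^-7 m⁴
Effective length L_e = K·L = 0.5 × 5.51 = 2.755 m
P_cr = π²EI / L_e² = π² × 208×10⁹ × 7.515×10^-7 / 2.755² = 2.033×10^5 N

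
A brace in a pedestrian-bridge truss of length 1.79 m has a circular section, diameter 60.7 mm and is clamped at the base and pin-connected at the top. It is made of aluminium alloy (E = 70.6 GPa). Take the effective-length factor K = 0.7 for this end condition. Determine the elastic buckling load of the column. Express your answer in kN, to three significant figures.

P_cr ≈ 296 kN

I = πd⁴/64 = π×60.7⁴/64 = 6.664×10^5 mm⁴
I = 6.664×10^5 mm⁴ = 6.664×10^-7 m⁴
Effective length L_e = K·L = 0.7 × 1.79 = 1.253 m
P_cr = π²EI / L_e² = π² × 70.6×10⁹ × 6.664×10^-7 / 1.253² = 2.958×10^5 N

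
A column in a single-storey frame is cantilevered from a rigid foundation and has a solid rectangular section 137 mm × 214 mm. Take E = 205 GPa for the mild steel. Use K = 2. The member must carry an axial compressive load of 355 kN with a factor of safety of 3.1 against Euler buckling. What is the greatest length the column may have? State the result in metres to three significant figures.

L_max ≈ 4.59 m

Buckling occurs about the weak axis: I_min = h·b³/12 with b = 137 mm (the shorter side).
I_min = 214×137³/12 = 4.586×10^7 mm⁴
I = 4.586×10^-5 m⁴
Required critical load P_cr = n·P = 3.1 × 355 = 1100 kN = 1.101×10^6 N
From P_cr = π²EI/(K·L)²:  L = (1/K)·√(π²EI/P_cr) = (1/2)·√(π²×2.05×10^11×4.586×10^-5/1.101×10^6)
L = 4.59 m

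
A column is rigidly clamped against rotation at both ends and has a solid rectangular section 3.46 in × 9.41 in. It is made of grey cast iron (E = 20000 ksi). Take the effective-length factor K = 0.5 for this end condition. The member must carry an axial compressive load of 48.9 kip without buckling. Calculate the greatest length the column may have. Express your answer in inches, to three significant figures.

L_max ≈ 724 in

Buckling occurs about the weak axis: I_min = h·b³/12 with b = 3.46 in (the shorter side).
I_min = 9.41×3.46³/12 = 32.48 in⁴
At the buckling limit P_cr = P = 4.890×10^4 lb
From P_cr = π²EI/(K·L)²:  L = (1/K)·√(π²EI/P_cr) = (1/0.5)·√(π²×2.00×10^7×32.48/4.890×10^4)
L = 724 in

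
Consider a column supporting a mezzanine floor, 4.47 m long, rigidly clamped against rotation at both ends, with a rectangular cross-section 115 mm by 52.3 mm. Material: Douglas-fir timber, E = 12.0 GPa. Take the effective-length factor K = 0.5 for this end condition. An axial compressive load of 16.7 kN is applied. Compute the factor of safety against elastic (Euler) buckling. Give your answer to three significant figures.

n ≈ 1.95

Buckling occurs about the weak axis: I_min = h·b³/12 with b = 52.3 mm (the shorter side).
I_min = 115×52.3³/12 = 1.371×10^6 mm⁴
I = 1.371×10^6 mm⁴ = 1.371×10^-6 m⁴
Effective length L_e = K·L = 0.5 × 4.47 = 2.235 m
P_cr = π²EI / L_e² = π² × 12.0×10⁹ × 1.371×10^-6 / 2.235² = 3.250×10^4 N
Factor of safety n = P_cr / P = 32.505 / 16.7 = 1.95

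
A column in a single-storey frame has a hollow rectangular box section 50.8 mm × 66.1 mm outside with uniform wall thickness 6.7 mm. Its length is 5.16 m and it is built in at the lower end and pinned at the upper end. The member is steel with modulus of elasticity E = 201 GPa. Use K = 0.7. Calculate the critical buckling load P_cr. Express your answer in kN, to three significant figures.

P_cr ≈ 74.9 kN

Inner dimensions: h_i = 66.1 − 2×6.7 = 52.70 mm, b_i = 50.8 − 2×6.7 = 37.40 mm
Weak-axis I_min = (h_o·b_o³ − h_i·b_i³)/12 with b_o = 50.8, b_i = 37.40 mm (shorter outer/inner sides).
I_min = (66.1×50.8³ − 52.70×37.40³)/12 = 4.924×10^5 mm⁴
I = 4.924×10^5 mm⁴ = 4.924×10^-7 m⁴
Effective length L_e = K·L = 0.7 × 5.16 = 3.612 m
P_cr = π²EI / L_e² = π² × 201×10⁹ × 4.924×10^-7 / 3.612² = 7.487×10^4 N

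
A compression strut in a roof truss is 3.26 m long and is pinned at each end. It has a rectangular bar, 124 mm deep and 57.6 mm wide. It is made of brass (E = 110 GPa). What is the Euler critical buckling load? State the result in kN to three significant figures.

Buckling occurs about the weak axis: I_min = h·b³/12 with b = 57.6 mm (the shorter side).
I_min = 124×57.6³/12 = 1.975×10^6 mm⁴
I = 1.975×10^6 mm⁴ = 1.975×10^-6 m⁴
Effective length L_e = K·L = 1 × 3.26 = 3.260 m
P_cr = π²EI / L_e² = π² × 110×10⁹ × 1.975×10^-6 / 3.260² = 2.017×10^5 N

P_cr ≈ 202 kN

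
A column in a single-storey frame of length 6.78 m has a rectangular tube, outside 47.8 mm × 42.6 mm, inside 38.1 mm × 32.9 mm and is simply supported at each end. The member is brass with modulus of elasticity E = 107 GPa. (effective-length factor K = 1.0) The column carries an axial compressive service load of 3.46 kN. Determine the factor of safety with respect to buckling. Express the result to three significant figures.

Weak-axis I_min = (h_o·b_o³ − h_i·b_i³)/12 with b_o = 42.6, b_i = 32.90 mm (shorter outer/inner sides).
I_min = (47.8×42.6³ − 38.10×32.90³)/12 = 1.949×10^5 mm⁴
I = 1.949×10^5 mm⁴ = 1.949×10^-7 m⁴
Effective length L_e = K·L = 1 × 6.78 = 6.780 m
P_cr = π²EI / L_e² = π² × 107×10⁹ × 1.949×10^-7 / 6.780² = 4.477×10^3 N
Factor of safety n = P_cr / P = 4.4771 / 3.46 = 1.29

n ≈ 1.29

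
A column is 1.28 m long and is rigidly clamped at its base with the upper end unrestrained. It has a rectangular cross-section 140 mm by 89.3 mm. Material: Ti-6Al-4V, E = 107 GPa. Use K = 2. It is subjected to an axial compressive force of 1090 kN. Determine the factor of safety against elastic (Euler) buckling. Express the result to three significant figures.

Buckling occurs about the weak axis: I_min = h·b³/12 with b = 89.3 mm (the shorter side).
I_min = 140×89.3³/12 = 8.308×10^6 mm⁴
I = 8.308×10^6 mm⁴ = 8.308×10^-6 m⁴
Effective length L_e = K·L = 2 × 1.28 = 2.560 m
P_cr = π²EI / L_e² = π² × 107×10⁹ × 8.308×10^-6 / 2.560² = 1.339×10^6 N
Factor of safety n = P_cr / P = 1338.8 / 1090 = 1.23

n ≈ 1.23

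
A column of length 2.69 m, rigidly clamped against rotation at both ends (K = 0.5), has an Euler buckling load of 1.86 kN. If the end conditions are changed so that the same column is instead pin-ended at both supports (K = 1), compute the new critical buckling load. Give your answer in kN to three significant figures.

P_cr ∝ 1/K², so P_cr,new = P_cr,old × (K_old/K_new)² = 1.86 × (0.5/1)²
= 1.86 × 0.2500 = 0.465 kN

P_cr ≈ 0.465 kN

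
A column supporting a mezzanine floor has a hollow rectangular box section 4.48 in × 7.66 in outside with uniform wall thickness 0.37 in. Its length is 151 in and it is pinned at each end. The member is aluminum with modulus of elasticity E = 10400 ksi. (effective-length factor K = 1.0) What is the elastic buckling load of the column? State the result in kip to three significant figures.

Inner dimensions: h_i = 7.66 − 2×0.37 = 6.920 in, b_i = 4.48 − 2×0.37 = 3.740 in
Weak-axis I_min = (h_o·b_o³ − h_i·b_i³)/12 with b_o = 4.48, b_i = 3.740 in (shorter outer/inner sides).
I_min = (7.66×4.48³ − 6.920×3.740³)/12 = 27.23 in⁴
Effective length L_e = K·L = 1 × 151 = 151.0 in
P_cr = π²EI / L_e² = π² × 10400×10³ × 27.23 / 151.0² = 1.226×10^5 lb

P_cr ≈ 123 kip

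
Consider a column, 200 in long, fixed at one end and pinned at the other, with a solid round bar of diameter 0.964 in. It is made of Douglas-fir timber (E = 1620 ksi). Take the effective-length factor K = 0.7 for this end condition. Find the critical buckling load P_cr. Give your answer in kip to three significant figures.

I = πd⁴/64 = π×0.964⁴/64 = 4.239×10^-2 in⁴
Effective length L_e = K·L = 0.7 × 200 = 140.0 in
P_cr = π²EI / L_e² = π² × 1620×10³ × 4.239×10^-2 / 140.0² = 34.58 lb

P_cr ≈ 0.0346 kip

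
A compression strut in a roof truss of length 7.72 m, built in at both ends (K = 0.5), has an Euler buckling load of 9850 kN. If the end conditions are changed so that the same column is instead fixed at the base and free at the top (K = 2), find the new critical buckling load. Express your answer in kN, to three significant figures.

P_cr ∝ 1/K², so P_cr,new = P_cr,old × (K_old/K_new)² = 9850 × (0.5/2)²
= 9850 × 0.06250 = 616 kN

P_cr ≈ 616 kN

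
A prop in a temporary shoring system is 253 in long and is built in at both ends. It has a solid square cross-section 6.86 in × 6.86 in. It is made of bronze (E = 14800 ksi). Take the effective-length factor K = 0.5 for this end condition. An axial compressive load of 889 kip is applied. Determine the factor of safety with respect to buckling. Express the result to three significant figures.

n ≈ 1.89

I = a⁴/12 = 6.86⁴/12 = 184.6 in⁴
Effective length L_e = K·L = 0.5 × 253 = 126.5 in
P_cr = π²EI / L_e² = π² × 14800×10³ × 184.6 / 126.5² = 1.685×10^6 lb
Factor of safety n = P_cr / P = 1684.6 / 889 = 1.89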